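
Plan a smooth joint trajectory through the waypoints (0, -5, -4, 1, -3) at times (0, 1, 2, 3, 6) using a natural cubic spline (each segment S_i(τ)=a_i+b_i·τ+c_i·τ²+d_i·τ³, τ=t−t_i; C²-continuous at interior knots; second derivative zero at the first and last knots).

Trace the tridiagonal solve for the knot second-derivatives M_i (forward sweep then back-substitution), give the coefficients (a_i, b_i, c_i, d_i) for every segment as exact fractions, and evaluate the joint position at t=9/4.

  seg 0: a=0 b=-2183/348 c=0 d=443/348
  seg 1: a=-5 b=-427/174 c=443/116 d=-127/348
  seg 2: a=-4 b=1423/348 c=79/29 d=-631/348
  seg 3: a=1 b=713/174 c=-315/116 d=35/116
S(9/4) = -21053/7424

Δ: Δ0=-5, Δ1=1, Δ2=5, Δ3=-4/3
row 1: diag=4, rhs=36; c'=1/4, d'=9
row 2: denom=4−1·1/4=15/4; d'=(24−1·9)/(15/4)=4
row 3: denom=8−1·4/15=116/15; d'=(-38−1·4)/(116/15)=-315/58
back: M3=-315/58
back: M2=4−4/15·-315/58=158/29
back: M1=9−1/4·158/29=443/58
M: M0=0, M1=443/58, M2=158/29, M3=-315/58, M4=0
seg 0: a=0, c=M0/2=0, d=(M1−M0)/(6·1)=443/348, b=Δ0−h0·(2M0+M1)/6=-2183/348
seg 1: a=-5, c=M1/2=443/116, d=(M2−M1)/(6·1)=-127/348, b=Δ1−h1·(2M1+M2)/6=-427/174
seg 2: a=-4, c=M2/2=79/29, d=(M3−M2)/(6·1)=-631/348, b=Δ2−h2·(2M2+M3)/6=1423/348
seg 3: a=1, c=M3/2=-315/116, d=(M4−M3)/(6·3)=35/116, b=Δ3−h3·(2M3+M4)/6=713/174
t_q=9/4 → seg 2, τ=1/4; S=-4+1423/348·τ+79/29·τ²+-631/348·τ³=-21053/7424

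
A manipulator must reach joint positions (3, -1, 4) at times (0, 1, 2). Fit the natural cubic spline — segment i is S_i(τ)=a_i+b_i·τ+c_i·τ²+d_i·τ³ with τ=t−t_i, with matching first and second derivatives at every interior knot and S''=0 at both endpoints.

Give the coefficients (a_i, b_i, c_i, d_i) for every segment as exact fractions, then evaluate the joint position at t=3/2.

Δ: Δ0=-4, Δ1=5
row 1: diag=4, rhs=54; c'=1/4, d'=27/2
back: M1=27/2
M: M0=0, M1=27/2, M2=0
seg 0: a=3, c=M0/2=0, d=(M1−M0)/(6·1)=9/4, b=Δ0−h0·(2M0+M1)/6=-25/4
seg 1: a=-1, c=M1/2=27/4, d=(M2−M1)/(6·1)=-9/4, b=Δ1−h1·(2M1+M2)/6=1/2
t_q=3/2 → seg 1, τ=1/2; S=-1+1/2·τ+27/4·τ²+-9/4·τ³=21/32

  seg 0: a=3 b=-25/4 c=0 d=9/4
  seg 1: a=-1 b=1/2 c=27/4 d=-9/4
S(3/2) = 21/32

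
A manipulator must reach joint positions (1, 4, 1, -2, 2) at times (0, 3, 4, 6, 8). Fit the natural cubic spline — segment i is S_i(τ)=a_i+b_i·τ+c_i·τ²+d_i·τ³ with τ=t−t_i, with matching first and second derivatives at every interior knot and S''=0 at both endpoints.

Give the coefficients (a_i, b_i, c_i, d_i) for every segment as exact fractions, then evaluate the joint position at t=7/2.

Δ: Δ0=1, Δ1=-3, Δ2=-3/2, Δ3=2
row 1: diag=8, rhs=-24; c'=1/8, d'=-3
row 2: denom=6−1·1/8=47/8; d'=(9−1·-3)/(47/8)=96/47
row 3: denom=8−2·16/47=344/47; d'=(21−2·96/47)/(344/47)=795/344
back: M3=795/344
back: M2=96/47−16/47·795/344=54/43
back: M1=-3−1/8·54/43=-543/172
M: M0=0, M1=-543/172, M2=54/43, M3=795/344, M4=0
seg 0: a=1, c=M0/2=0, d=(M1−M0)/(6·3)=-181/1032, b=Δ0−h0·(2M0+M1)/6=887/344
seg 1: a=4, c=M1/2=-543/344, d=(M2−M1)/(6·1)=253/344, b=Δ1−h1·(2M1+M2)/6=-371/172
seg 2: a=1, c=M2/2=27/43, d=(M3−M2)/(6·2)=121/1376, b=Δ2−h2·(2M2+M3)/6=-1069/344
seg 3: a=-2, c=M3/2=795/688, d=(M4−M3)/(6·2)=-265/1376, b=Δ3−h3·(2M3+M4)/6=79/172
t_q=7/2 → seg 1, τ=1/2; S=4+-371/172·τ+-543/344·τ²+253/344·τ³=7207/2752

  seg 0: a=1 b=887/344 c=0 d=-181/1032
  seg 1: a=4 b=-371/172 c=-543/344 d=253/344
  seg 2: a=1 b=-1069/344 c=27/43 d=121/1376
  seg 3: a=-2 b=79/172 c=795/688 d=-265/1376
S(7/2) = 7207/2752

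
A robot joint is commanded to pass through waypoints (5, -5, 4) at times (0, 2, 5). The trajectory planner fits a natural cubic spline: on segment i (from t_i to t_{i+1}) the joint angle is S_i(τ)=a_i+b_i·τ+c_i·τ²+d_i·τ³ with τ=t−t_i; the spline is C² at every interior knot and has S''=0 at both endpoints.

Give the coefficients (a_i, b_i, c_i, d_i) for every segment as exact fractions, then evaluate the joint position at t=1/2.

Δ: Δ0=-5, Δ1=3
row 1: diag=10, rhs=48; c'=3/10, d'=24/5
back: M1=24/5
M: M0=0, M1=24/5, M2=0
seg 0: a=5, c=M0/2=0, d=(M1−M0)/(6·2)=2/5, b=Δ0−h0·(2M0+M1)/6=-33/5
seg 1: a=-5, c=M1/2=12/5, d=(M2−M1)/(6·3)=-4/15, b=Δ1−h1·(2M1+M2)/6=-9/5
t_q=1/2 → seg 0, τ=1/2; S=5+-33/5·τ+0·τ²+2/5·τ³=7/4

  seg 0: a=5 b=-33/5 c=0 d=2/5
  seg 1: a=-5 b=-9/5 c=12/5 d=-4/15
S(1/2) = 7/4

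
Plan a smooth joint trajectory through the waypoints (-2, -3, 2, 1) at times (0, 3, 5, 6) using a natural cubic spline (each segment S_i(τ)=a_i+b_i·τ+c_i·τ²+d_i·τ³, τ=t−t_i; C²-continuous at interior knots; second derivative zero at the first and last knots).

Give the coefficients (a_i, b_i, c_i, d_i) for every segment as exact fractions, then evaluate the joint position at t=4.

Δ: Δ0=-1/3, Δ1=5/2, Δ2=-1
row 1: diag=10, rhs=17; c'=1/5, d'=17/10
row 2: denom=6−2·1/5=28/5; d'=(-21−2·17/10)/(28/5)=-61/14
back: M2=-61/14
back: M1=17/10−1/5·-61/14=18/7
M: M0=0, M1=18/7, M2=-61/14, M3=0
seg 0: a=-2, c=M0/2=0, d=(M1−M0)/(6·3)=1/7, b=Δ0−h0·(2M0+M1)/6=-34/21
seg 1: a=-3, c=M1/2=9/7, d=(M2−M1)/(6·2)=-97/168, b=Δ1−h1·(2M1+M2)/6=47/21
seg 2: a=2, c=M2/2=-61/28, d=(M3−M2)/(6·1)=61/84, b=Δ2−h2·(2M2+M3)/6=19/42
t_q=4 → seg 1, τ=1; S=-3+47/21·τ+9/7·τ²+-97/168·τ³=-3/56

  seg 0: a=-2 b=-34/21 c=0 d=1/7
  seg 1: a=-3 b=47/21 c=9/7 d=-97/168
  seg 2: a=2 b=19/42 c=-61/28 d=61/84
S(4) = -3/56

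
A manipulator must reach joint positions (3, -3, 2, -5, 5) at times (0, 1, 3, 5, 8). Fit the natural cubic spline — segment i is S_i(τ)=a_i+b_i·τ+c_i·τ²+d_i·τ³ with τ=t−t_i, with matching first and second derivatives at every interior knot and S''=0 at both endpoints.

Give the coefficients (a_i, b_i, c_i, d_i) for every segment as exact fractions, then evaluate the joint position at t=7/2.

Δ: Δ0=-6, Δ1=5/2, Δ2=-7/2, Δ3=10/3
row 1: diag=6, rhs=51; c'=1/3, d'=17/2
row 2: denom=8−2·1/3=22/3; d'=(-36−2·17/2)/(22/3)=-159/22
row 3: denom=10−2·3/11=104/11; d'=(41−2·-159/22)/(104/11)=305/52
back: M3=305/52
back: M2=-159/22−3/11·305/52=-459/52
back: M1=17/2−1/3·-459/52=595/52
M: M0=0, M1=595/52, M2=-459/52, M3=305/52, M4=0
seg 0: a=3, c=M0/2=0, d=(M1−M0)/(6·1)=595/312, b=Δ0−h0·(2M0+M1)/6=-2467/312
seg 1: a=-3, c=M1/2=595/104, d=(M2−M1)/(6·2)=-527/312, b=Δ1−h1·(2M1+M2)/6=-341/156
seg 2: a=2, c=M2/2=-459/104, d=(M3−M2)/(6·2)=191/156, b=Δ2−h2·(2M2+M3)/6=67/156
seg 3: a=-5, c=M3/2=305/104, d=(M4−M3)/(6·3)=-305/936, b=Δ3−h3·(2M3+M4)/6=-395/156
t_q=7/2 → seg 2, τ=1/2; S=2+67/156·τ+-459/104·τ²+191/156·τ³=263/208

  seg 0: a=3 b=-2467/312 c=0 d=595/312
  seg 1: a=-3 b=-341/156 c=595/104 d=-527/312
  seg 2: a=2 b=67/156 c=-459/104 d=191/156
  seg 3: a=-5 b=-395/156 c=305/104 d=-305/936
S(7/2) = 263/208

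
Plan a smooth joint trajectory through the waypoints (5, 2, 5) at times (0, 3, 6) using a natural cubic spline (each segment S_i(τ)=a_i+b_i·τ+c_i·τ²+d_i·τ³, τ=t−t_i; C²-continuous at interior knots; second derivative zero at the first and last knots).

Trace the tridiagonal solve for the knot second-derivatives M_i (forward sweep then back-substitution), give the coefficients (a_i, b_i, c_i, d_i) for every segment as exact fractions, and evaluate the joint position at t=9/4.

  seg 0: a=5 b=-3/2 c=0 d=1/18
  seg 1: a=2 b=0 c=1/2 d=-1/18
S(9/4) = 289/128

Δ: Δ0=-1, Δ1=1
row 1: diag=12, rhs=12; c'=1/4, d'=1
back: M1=1
M: M0=0, M1=1, M2=0
seg 0: a=5, c=M0/2=0, d=(M1−M0)/(6·3)=1/18, b=Δ0−h0·(2M0+M1)/6=-3/2
seg 1: a=2, c=M1/2=1/2, d=(M2−M1)/(6·3)=-1/18, b=Δ1−h1·(2M1+M2)/6=0
t_q=9/4 → seg 0, τ=9/4; S=5+-3/2·τ+0·τ²+1/18·τ³=289/128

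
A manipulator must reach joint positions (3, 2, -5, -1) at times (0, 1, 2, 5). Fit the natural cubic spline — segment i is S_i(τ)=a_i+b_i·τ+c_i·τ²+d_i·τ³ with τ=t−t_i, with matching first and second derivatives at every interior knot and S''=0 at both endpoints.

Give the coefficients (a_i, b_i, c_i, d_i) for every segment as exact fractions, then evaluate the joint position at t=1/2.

Δ: Δ0=-1, Δ1=-7, Δ2=4/3
row 1: diag=4, rhs=-36; c'=1/4, d'=-9
row 2: denom=8−1·1/4=31/4; d'=(50−1·-9)/(31/4)=236/31
back: M2=236/31
back: M1=-9−1/4·236/31=-338/31
M: M0=0, M1=-338/31, M2=236/31, M3=0
seg 0: a=3, c=M0/2=0, d=(M1−M0)/(6·1)=-169/93, b=Δ0−h0·(2M0+M1)/6=76/93
seg 1: a=2, c=M1/2=-169/31, d=(M2−M1)/(6·1)=287/93, b=Δ1−h1·(2M1+M2)/6=-431/93
seg 2: a=-5, c=M2/2=118/31, d=(M3−M2)/(6·3)=-118/279, b=Δ2−h2·(2M2+M3)/6=-584/93
t_q=1/2 → seg 0, τ=1/2; S=3+76/93·τ+0·τ²+-169/93·τ³=789/248

  seg 0: a=3 b=76/93 c=0 d=-169/93
  seg 1: a=2 b=-431/93 c=-169/31 d=287/93
  seg 2: a=-5 b=-584/93 c=118/31 d=-118/279
S(1/2) = 789/248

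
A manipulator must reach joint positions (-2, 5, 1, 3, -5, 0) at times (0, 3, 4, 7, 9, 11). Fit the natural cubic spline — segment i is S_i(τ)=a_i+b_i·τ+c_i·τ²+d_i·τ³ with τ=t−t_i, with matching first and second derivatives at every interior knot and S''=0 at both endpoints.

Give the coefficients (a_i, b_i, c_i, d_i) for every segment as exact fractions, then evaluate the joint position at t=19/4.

Δ: Δ0=7/3, Δ1=-4, Δ2=2/3, Δ3=-4, Δ4=5/2
row 1: diag=8, rhs=-38; c'=1/8, d'=-19/4
row 2: denom=8−1·1/8=63/8; d'=(28−1·-19/4)/(63/8)=262/63
row 3: denom=10−3·8/21=62/7; d'=(-28−3·262/63)/(62/7)=-425/93
row 4: denom=8−2·7/31=234/31; d'=(39−2·-425/93)/(234/31)=4477/702
back: M4=4477/702
back: M3=-425/93−7/31·4477/702=-4219/702
back: M2=262/63−8/21·-4219/702=6790/1053
back: M1=-19/4−1/8·6790/1053=-11701/2106
M: M0=0, M1=-11701/2106, M2=6790/1053, M3=-4219/702, M4=4477/702, M5=0
seg 0: a=-2, c=M0/2=0, d=(M1−M0)/(6·3)=-11701/37908, b=Δ0−h0·(2M0+M1)/6=21529/4212
seg 1: a=5, c=M1/2=-11701/4212, d=(M2−M1)/(6·1)=2809/1404, b=Δ1−h1·(2M1+M2)/6=-6787/2106
seg 2: a=1, c=M2/2=3395/1053, d=(M3−M2)/(6·3)=-26237/37908, b=Δ2−h2·(2M2+M3)/6=-11695/4212
seg 3: a=3, c=M3/2=-4219/1404, d=(M4−M3)/(6·2)=1087/1053, b=Δ3−h3·(2M3+M4)/6=-4463/2106
seg 4: a=-5, c=M4/2=4477/1404, d=(M5−M4)/(6·2)=-4477/8424, b=Δ4−h4·(2M4+M5)/6=-3689/2106
t_q=19/4 → seg 2, τ=3/4; S=1+-11695/4212·τ+3395/1053·τ²+-26237/37908·τ³=13153/29952

  seg 0: a=-2 b=21529/4212 c=0 d=-11701/37908
  seg 1: a=5 b=-6787/2106 c=-11701/4212 d=2809/1404
  seg 2: a=1 b=-11695/4212 c=3395/1053 d=-26237/37908
  seg 3: a=3 b=-4463/2106 c=-4219/1404 d=1087/1053
  seg 4: a=-5 b=-3689/2106 c=4477/1404 d=-4477/8424
S(19/4) = 13153/29952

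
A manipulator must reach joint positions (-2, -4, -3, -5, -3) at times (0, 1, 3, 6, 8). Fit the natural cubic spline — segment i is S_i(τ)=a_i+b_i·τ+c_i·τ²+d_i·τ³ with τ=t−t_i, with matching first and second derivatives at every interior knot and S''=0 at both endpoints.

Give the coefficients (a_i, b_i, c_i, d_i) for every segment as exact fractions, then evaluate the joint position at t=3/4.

  seg 0: a=-2 b=-7637/3036 c=0 d=1565/3036
  seg 1: a=-4 b=-1471/1518 c=1565/1012 d=-2465/6072
  seg 2: a=-3 b=262/759 c=-225/253 d=419/2277
  seg 3: a=-5 b=-17/759 c=194/253 d=-97/759
S(3/4) = -237643/64768

Δ: Δ0=-2, Δ1=1/2, Δ2=-2/3, Δ3=1
row 1: diag=6, rhs=15; c'=1/3, d'=5/2
row 2: denom=10−2·1/3=28/3; d'=(-7−2·5/2)/(28/3)=-9/7
row 3: denom=10−3·9/28=253/28; d'=(10−3·-9/7)/(253/28)=388/253
back: M3=388/253
back: M2=-9/7−9/28·388/253=-450/253
back: M1=5/2−1/3·-450/253=1565/506
M: M0=0, M1=1565/506, M2=-450/253, M3=388/253, M4=0
seg 0: a=-2, c=M0/2=0, d=(M1−M0)/(6·1)=1565/3036, b=Δ0−h0·(2M0+M1)/6=-7637/3036
seg 1: a=-4, c=M1/2=1565/1012, d=(M2−M1)/(6·2)=-2465/6072, b=Δ1−h1·(2M1+M2)/6=-1471/1518
seg 2: a=-3, c=M2/2=-225/253, d=(M3−M2)/(6·3)=419/2277, b=Δ2−h2·(2M2+M3)/6=262/759
seg 3: a=-5, c=M3/2=194/253, d=(M4−M3)/(6·2)=-97/759, b=Δ3−h3·(2M3+M4)/6=-17/759
t_q=3/4 → seg 0, τ=3/4; S=-2+-7637/3036·τ+0·τ²+1565/3036·τ³=-237643/64768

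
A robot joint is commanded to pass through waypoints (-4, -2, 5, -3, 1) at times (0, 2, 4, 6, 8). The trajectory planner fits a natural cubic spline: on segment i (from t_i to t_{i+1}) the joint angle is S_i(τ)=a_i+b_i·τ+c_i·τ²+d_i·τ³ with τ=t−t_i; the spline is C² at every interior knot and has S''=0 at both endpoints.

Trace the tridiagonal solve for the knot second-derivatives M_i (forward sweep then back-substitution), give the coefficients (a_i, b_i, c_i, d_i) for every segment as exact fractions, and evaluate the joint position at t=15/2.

Δ: Δ0=1, Δ1=7/2, Δ2=-4, Δ3=2
row 1: diag=8, rhs=15; c'=1/4, d'=15/8
row 2: denom=8−2·1/4=15/2; d'=(-45−2·15/8)/(15/2)=-13/2
row 3: denom=8−2·4/15=112/15; d'=(36−2·-13/2)/(112/15)=105/16
back: M3=105/16
back: M2=-13/2−4/15·105/16=-33/4
back: M1=15/8−1/4·-33/4=63/16
M: M0=0, M1=63/16, M2=-33/4, M3=105/16, M4=0
seg 0: a=-4, c=M0/2=0, d=(M1−M0)/(6·2)=21/64, b=Δ0−h0·(2M0+M1)/6=-5/16
seg 1: a=-2, c=M1/2=63/32, d=(M2−M1)/(6·2)=-65/64, b=Δ1−h1·(2M1+M2)/6=29/8
seg 2: a=5, c=M2/2=-33/8, d=(M3−M2)/(6·2)=79/64, b=Δ2−h2·(2M2+M3)/6=-11/16
seg 3: a=-3, c=M3/2=105/32, d=(M4−M3)/(6·2)=-35/64, b=Δ3−h3·(2M3+M4)/6=-19/8
t_q=15/2 → seg 3, τ=3/2; S=-3+-19/8·τ+105/32·τ²+-35/64·τ³=-525/512

  seg 0: a=-4 b=-5/16 c=0 d=21/64
  seg 1: a=-2 b=29/8 c=63/32 d=-65/64
  seg 2: a=5 b=-11/16 c=-33/8 d=79/64
  seg 3: a=-3 b=-19/8 c=105/32 d=-35/64
S(15/2) = -525/512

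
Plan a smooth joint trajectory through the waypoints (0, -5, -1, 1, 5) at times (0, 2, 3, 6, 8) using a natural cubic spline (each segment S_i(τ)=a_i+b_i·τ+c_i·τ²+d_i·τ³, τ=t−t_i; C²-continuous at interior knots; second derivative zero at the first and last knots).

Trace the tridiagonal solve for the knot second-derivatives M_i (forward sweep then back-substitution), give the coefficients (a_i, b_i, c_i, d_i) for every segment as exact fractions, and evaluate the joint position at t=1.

  seg 0: a=0 b=-6113/1248 c=0 d=2993/4992
  seg 1: a=-5 b=1433/624 c=2993/832 d=-4727/2496
  seg 2: a=-1 b=9509/2496 c=-867/416 d=199/576
  seg 3: a=1 b=395/624 c=853/832 d=-853/4992
S(1) = -7153/1664

Δ: Δ0=-5/2, Δ1=4, Δ2=2/3, Δ3=2
row 1: diag=6, rhs=39; c'=1/6, d'=13/2
row 2: denom=8−1·1/6=47/6; d'=(-20−1·13/2)/(47/6)=-159/47
row 3: denom=10−3·18/47=416/47; d'=(8−3·-159/47)/(416/47)=853/416
back: M3=853/416
back: M2=-159/47−18/47·853/416=-867/208
back: M1=13/2−1/6·-867/208=2993/416
M: M0=0, M1=2993/416, M2=-867/208, M3=853/416, M4=0
seg 0: a=0, c=M0/2=0, d=(M1−M0)/(6·2)=2993/4992, b=Δ0−h0·(2M0+M1)/6=-6113/1248
seg 1: a=-5, c=M1/2=2993/832, d=(M2−M1)/(6·1)=-4727/2496, b=Δ1−h1·(2M1+M2)/6=1433/624
seg 2: a=-1, c=M2/2=-867/416, d=(M3−M2)/(6·3)=199/576, b=Δ2−h2·(2M2+M3)/6=9509/2496
seg 3: a=1, c=M3/2=853/832, d=(M4−M3)/(6·2)=-853/4992, b=Δ3−h3·(2M3+M4)/6=395/624
t_q=1 → seg 0, τ=1; S=0+-6113/1248·τ+0·τ²+2993/4992·τ³=-7153/1664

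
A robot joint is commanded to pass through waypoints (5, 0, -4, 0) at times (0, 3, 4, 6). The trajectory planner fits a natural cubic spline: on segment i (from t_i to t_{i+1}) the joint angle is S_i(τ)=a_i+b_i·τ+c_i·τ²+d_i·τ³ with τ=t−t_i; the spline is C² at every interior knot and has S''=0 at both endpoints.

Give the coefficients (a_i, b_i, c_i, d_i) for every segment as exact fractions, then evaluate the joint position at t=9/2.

Δ: Δ0=-5/3, Δ1=-4, Δ2=2
row 1: diag=8, rhs=-14; c'=1/8, d'=-7/4
row 2: denom=6−1·1/8=47/8; d'=(36−1·-7/4)/(47/8)=302/47
back: M2=302/47
back: M1=-7/4−1/8·302/47=-120/47
M: M0=0, M1=-120/47, M2=302/47, M3=0
seg 0: a=5, c=M0/2=0, d=(M1−M0)/(6·3)=-20/141, b=Δ0−h0·(2M0+M1)/6=-55/141
seg 1: a=0, c=M1/2=-60/47, d=(M2−M1)/(6·1)=211/141, b=Δ1−h1·(2M1+M2)/6=-595/141
seg 2: a=-4, c=M2/2=151/47, d=(M3−M2)/(6·2)=-151/282, b=Δ2−h2·(2M2+M3)/6=-322/141
t_q=9/2 → seg 2, τ=1/2; S=-4+-322/141·τ+151/47·τ²+-151/282·τ³=-3313/752

  seg 0: a=5 b=-55/141 c=0 d=-20/141
  seg 1: a=0 b=-595/141 c=-60/47 d=211/141
  seg 2: a=-4 b=-322/141 c=151/47 d=-151/282
S(9/2) = -3313/752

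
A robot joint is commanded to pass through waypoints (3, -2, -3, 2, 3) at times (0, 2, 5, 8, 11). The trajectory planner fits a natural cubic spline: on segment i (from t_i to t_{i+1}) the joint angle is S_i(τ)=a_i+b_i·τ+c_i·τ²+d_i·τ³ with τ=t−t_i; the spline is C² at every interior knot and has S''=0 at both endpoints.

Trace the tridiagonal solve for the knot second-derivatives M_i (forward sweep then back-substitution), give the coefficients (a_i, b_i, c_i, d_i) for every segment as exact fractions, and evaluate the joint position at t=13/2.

Δ: Δ0=-5/2, Δ1=-1/3, Δ2=5/3, Δ3=1/3
row 1: diag=10, rhs=13; c'=3/10, d'=13/10
row 2: denom=12−3·3/10=111/10; d'=(12−3·13/10)/(111/10)=27/37
row 3: denom=12−3·10/37=414/37; d'=(-8−3·27/37)/(414/37)=-377/414
back: M3=-377/414
back: M2=27/37−10/37·-377/414=202/207
back: M1=13/10−3/10·202/207=139/138
M: M0=0, M1=139/138, M2=202/207, M3=-377/414, M4=0
seg 0: a=3, c=M0/2=0, d=(M1−M0)/(6·2)=139/1656, b=Δ0−h0·(2M0+M1)/6=-587/207
seg 1: a=-2, c=M1/2=139/276, d=(M2−M1)/(6·3)=-13/7452, b=Δ1−h1·(2M1+M2)/6=-757/414
seg 2: a=-3, c=M2/2=101/207, d=(M3−M2)/(6·3)=-781/7452, b=Δ2−h2·(2M2+M3)/6=949/828
seg 3: a=2, c=M3/2=-377/828, d=(M4−M3)/(6·3)=377/7452, b=Δ3−h3·(2M3+M4)/6=515/414
t_q=13/2 → seg 2, τ=3/2; S=-3+949/828·τ+101/207·τ²+-781/7452·τ³=-395/736

  seg 0: a=3 b=-587/207 c=0 d=139/1656
  seg 1: a=-2 b=-757/414 c=139/276 d=-13/7452
  seg 2: a=-3 b=949/828 c=101/207 d=-781/7452
  seg 3: a=2 b=515/414 c=-377/828 d=377/7452
S(13/2) = -395/736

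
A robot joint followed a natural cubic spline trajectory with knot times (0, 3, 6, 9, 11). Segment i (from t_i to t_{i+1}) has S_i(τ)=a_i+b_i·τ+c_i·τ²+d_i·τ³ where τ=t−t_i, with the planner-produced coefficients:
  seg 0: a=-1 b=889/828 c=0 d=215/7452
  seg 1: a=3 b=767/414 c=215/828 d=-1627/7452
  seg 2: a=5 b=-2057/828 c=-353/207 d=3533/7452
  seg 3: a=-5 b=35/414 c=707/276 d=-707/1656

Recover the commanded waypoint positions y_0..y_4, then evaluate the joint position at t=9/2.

y_0=-1 y_1=3 y_2=5 y_3=-5 y_4=2
S(9/2) = 4141/736

y_0 = S_0(0) = a_0 = -1
y_1 = S_1(0) = a_1 = 3
y_2 = S_2(0) = a_2 = 5
y_3 = S_3(0) = a_3 = -5
y_4 = S_3(2) = 2
t_q=9/2 is in segment 1 (τ=3/2); S_1(τ)=4141/736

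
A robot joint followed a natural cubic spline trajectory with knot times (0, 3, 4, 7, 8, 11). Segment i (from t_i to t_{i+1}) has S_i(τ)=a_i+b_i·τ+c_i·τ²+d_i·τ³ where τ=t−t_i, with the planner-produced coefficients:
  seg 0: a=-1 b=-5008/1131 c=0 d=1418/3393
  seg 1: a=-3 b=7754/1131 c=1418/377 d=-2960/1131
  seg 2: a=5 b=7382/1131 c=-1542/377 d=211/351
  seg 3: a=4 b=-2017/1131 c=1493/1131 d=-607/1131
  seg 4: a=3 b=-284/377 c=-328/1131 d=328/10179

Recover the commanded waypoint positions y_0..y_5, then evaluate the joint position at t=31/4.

y_0 = S_0(0) = a_0 = -1
y_1 = S_1(0) = a_1 = -3
y_2 = S_2(0) = a_2 = 5
y_3 = S_3(0) = a_3 = 4
y_4 = S_4(0) = a_4 = 3
y_5 = S_4(3) = -1
t_q=31/4 is in segment 3 (τ=3/4); S_3(τ)=76693/24128

y_0=-1 y_1=-3 y_2=5 y_3=4 y_4=3 y_5=-1
S(31/4) = 76693/24128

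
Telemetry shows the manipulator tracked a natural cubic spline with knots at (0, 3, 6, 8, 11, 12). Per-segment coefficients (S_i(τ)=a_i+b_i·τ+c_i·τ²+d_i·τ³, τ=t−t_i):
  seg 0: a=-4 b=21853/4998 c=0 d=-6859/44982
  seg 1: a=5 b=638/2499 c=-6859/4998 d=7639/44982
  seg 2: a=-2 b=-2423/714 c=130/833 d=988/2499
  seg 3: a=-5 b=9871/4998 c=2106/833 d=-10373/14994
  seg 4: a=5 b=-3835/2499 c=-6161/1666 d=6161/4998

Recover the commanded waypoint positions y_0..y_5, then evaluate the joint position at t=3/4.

y_0=-4 y_1=5 y_2=-2 y_3=-5 y_4=5 y_5=1
S(3/4) = -83707/106624

y_0 = S_0(0) = a_0 = -4
y_1 = S_1(0) = a_1 = 5
y_2 = S_2(0) = a_2 = -2
y_3 = S_3(0) = a_3 = -5
y_4 = S_4(0) = a_4 = 5
y_5 = S_4(1) = 1
t_q=3/4 is in segment 0 (τ=3/4); S_0(τ)=-83707/106624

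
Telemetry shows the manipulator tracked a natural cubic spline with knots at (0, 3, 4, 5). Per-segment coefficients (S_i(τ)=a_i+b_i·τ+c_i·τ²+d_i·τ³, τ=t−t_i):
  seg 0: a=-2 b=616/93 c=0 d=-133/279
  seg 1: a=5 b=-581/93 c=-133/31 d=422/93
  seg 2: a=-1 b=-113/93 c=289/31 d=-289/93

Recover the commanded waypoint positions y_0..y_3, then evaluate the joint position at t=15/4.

y_0=-2 y_1=5 y_2=-1 y_3=4
S(15/4) = -183/992

y_0 = S_0(0) = a_0 = -2
y_1 = S_1(0) = a_1 = 5
y_2 = S_2(0) = a_2 = -1
y_3 = S_2(1) = 4
t_q=15/4 is in segment 1 (τ=3/4); S_1(τ)=-183/992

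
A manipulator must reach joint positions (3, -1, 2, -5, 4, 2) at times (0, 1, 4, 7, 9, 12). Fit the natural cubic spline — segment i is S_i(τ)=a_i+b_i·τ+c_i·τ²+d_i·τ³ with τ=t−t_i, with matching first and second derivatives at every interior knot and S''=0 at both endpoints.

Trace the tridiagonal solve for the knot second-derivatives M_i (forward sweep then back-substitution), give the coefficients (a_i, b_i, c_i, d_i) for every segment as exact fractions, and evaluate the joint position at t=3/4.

  seg 0: a=3 b=-6251/1272 c=0 d=1163/1272
  seg 1: a=-1 b=-1381/636 c=1163/424 d=-6433/11448
  seg 2: a=2 b=-1127/1272 c=-368/159 d=6991/11448
  seg 3: a=-5 b=1091/636 c=1349/424 d=-569/636
  seg 4: a=4 b=2357/636 c=-927/424 d=103/424
S(3/4) = -8141/27136

Δ: Δ0=-4, Δ1=1, Δ2=-7/3, Δ3=9/2, Δ4=-2/3
row 1: diag=8, rhs=30; c'=3/8, d'=15/4
row 2: denom=12−3·3/8=87/8; d'=(-20−3·15/4)/(87/8)=-250/87
row 3: denom=10−3·8/29=266/29; d'=(41−3·-250/87)/(266/29)=1439/266
row 4: denom=10−2·29/133=1272/133; d'=(-31−2·1439/266)/(1272/133)=-927/212
back: M4=-927/212
back: M3=1439/266−29/133·-927/212=1349/212
back: M2=-250/87−8/29·1349/212=-736/159
back: M1=15/4−3/8·-736/159=1163/212
M: M0=0, M1=1163/212, M2=-736/159, M3=1349/212, M4=-927/212, M5=0
seg 0: a=3, c=M0/2=0, d=(M1−M0)/(6·1)=1163/1272, b=Δ0−h0·(2M0+M1)/6=-6251/1272
seg 1: a=-1, c=M1/2=1163/424, d=(M2−M1)/(6·3)=-6433/11448, b=Δ1−h1·(2M1+M2)/6=-1381/636
seg 2: a=2, c=M2/2=-368/159, d=(M3−M2)/(6·3)=6991/11448, b=Δ2−h2·(2M2+M3)/6=-1127/1272
seg 3: a=-5, c=M3/2=1349/424, d=(M4−M3)/(6·2)=-569/636, b=Δ3−h3·(2M3+M4)/6=1091/636
seg 4: a=4, c=M4/2=-927/424, d=(M5−M4)/(6·3)=103/424, b=Δ4−h4·(2M4+M5)/6=2357/636
t_q=3/4 → seg 0, τ=3/4; S=3+-6251/1272·τ+0·τ²+1163/1272·τ³=-8141/27136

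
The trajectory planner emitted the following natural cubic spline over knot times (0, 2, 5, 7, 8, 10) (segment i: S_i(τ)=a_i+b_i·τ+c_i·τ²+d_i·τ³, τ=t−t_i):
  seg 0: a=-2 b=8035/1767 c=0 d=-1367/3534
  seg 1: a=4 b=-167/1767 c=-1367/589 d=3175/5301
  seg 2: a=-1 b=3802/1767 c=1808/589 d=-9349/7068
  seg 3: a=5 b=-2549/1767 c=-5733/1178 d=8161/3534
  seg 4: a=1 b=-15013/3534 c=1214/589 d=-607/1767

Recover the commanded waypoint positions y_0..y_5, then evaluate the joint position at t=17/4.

y_0 = S_0(0) = a_0 = -2
y_1 = S_1(0) = a_1 = 4
y_2 = S_2(0) = a_2 = -1
y_3 = S_3(0) = a_3 = 5
y_4 = S_4(0) = a_4 = 1
y_5 = S_4(2) = -2
t_q=17/4 is in segment 1 (τ=9/4); S_1(τ)=-42965/37696

y_0=-2 y_1=4 y_2=-1 y_3=5 y_4=1 y_5=-2
S(17/4) = -42965/37696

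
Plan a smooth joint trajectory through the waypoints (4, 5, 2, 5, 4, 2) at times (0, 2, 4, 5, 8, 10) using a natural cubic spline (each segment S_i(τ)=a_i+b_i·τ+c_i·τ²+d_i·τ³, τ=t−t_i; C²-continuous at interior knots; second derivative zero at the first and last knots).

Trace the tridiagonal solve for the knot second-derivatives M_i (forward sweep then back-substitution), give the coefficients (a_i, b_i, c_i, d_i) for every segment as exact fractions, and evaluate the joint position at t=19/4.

  seg 0: a=4 b=3442/2283 c=0 d=-4601/18264
  seg 1: a=5 b=-6919/4566 c=-4601/3044 d=13873/18264
  seg 2: a=2 b=3547/2283 c=2318/761 d=-3652/2283
  seg 3: a=5 b=6499/2283 c=-1334/761 d=1582/6849
  seg 4: a=4 b=-3275/2283 c=248/761 d=-124/2283
S(19/4) = 51185/12176

Δ: Δ0=1/2, Δ1=-3/2, Δ2=3, Δ3=-1/3, Δ4=-1
row 1: diag=8, rhs=-12; c'=1/4, d'=-3/2
row 2: denom=6−2·1/4=11/2; d'=(27−2·-3/2)/(11/2)=60/11
row 3: denom=8−1·2/11=86/11; d'=(-20−1·60/11)/(86/11)=-140/43
row 4: denom=10−3·33/86=761/86; d'=(-4−3·-140/43)/(761/86)=496/761
back: M4=496/761
back: M3=-140/43−33/86·496/761=-2668/761
back: M2=60/11−2/11·-2668/761=4636/761
back: M1=-3/2−1/4·4636/761=-4601/1522
M: M0=0, M1=-4601/1522, M2=4636/761, M3=-2668/761, M4=496/761, M5=0
seg 0: a=4, c=M0/2=0, d=(M1−M0)/(6·2)=-4601/18264, b=Δ0−h0·(2M0+M1)/6=3442/2283
seg 1: a=5, c=M1/2=-4601/3044, d=(M2−M1)/(6·2)=13873/18264, b=Δ1−h1·(2M1+M2)/6=-6919/4566
seg 2: a=2, c=M2/2=2318/761, d=(M3−M2)/(6·1)=-3652/2283, b=Δ2−h2·(2M2+M3)/6=3547/2283
seg 3: a=5, c=M3/2=-1334/761, d=(M4−M3)/(6·3)=1582/6849, b=Δ3−h3·(2M3+M4)/6=6499/2283
seg 4: a=4, c=M4/2=248/761, d=(M5−M4)/(6·2)=-124/2283, b=Δ4−h4·(2M4+M5)/6=-3275/2283
t_q=19/4 → seg 2, τ=3/4; S=2+3547/2283·τ+2318/761·τ²+-3652/2283·τ³=51185/12176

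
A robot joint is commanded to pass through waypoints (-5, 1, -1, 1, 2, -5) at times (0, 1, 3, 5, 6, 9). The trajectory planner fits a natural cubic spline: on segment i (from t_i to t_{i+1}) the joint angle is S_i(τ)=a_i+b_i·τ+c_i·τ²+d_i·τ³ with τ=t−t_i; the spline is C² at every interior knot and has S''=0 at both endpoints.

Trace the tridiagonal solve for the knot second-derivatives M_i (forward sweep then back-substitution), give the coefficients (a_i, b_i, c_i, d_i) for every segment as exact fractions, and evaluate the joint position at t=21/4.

Δ: Δ0=6, Δ1=-1, Δ2=1, Δ3=1, Δ4=-7/3
row 1: diag=6, rhs=-42; c'=1/3, d'=-7
row 2: denom=8−2·1/3=22/3; d'=(12−2·-7)/(22/3)=39/11
row 3: denom=6−2·3/11=60/11; d'=(0−2·39/11)/(60/11)=-13/10
row 4: denom=8−1·11/60=469/60; d'=(-20−1·-13/10)/(469/60)=-1122/469
back: M4=-1122/469
back: M3=-13/10−11/60·-1122/469=-404/469
back: M2=39/11−3/11·-404/469=1773/469
back: M1=-7−1/3·1773/469=-3874/469
M: M0=0, M1=-3874/469, M2=1773/469, M3=-404/469, M4=-1122/469, M5=0
seg 0: a=-5, c=M0/2=0, d=(M1−M0)/(6·1)=-1937/1407, b=Δ0−h0·(2M0+M1)/6=10379/1407
seg 1: a=1, c=M1/2=-1937/469, d=(M2−M1)/(6·2)=5647/5628, b=Δ1−h1·(2M1+M2)/6=4568/1407
seg 2: a=-1, c=M2/2=1773/938, d=(M3−M2)/(6·2)=-311/804, b=Δ2−h2·(2M2+M3)/6=-1735/1407
seg 3: a=1, c=M3/2=-202/469, d=(M4−M3)/(6·1)=-359/1407, b=Δ3−h3·(2M3+M4)/6=2372/1407
seg 4: a=2, c=M4/2=-561/469, d=(M5−M4)/(6·3)=187/1407, b=Δ4−h4·(2M4+M5)/6=83/1407
t_q=21/4 → seg 3, τ=1/4; S=1+2372/1407·τ+-202/469·τ²+-359/1407·τ³=41739/30016

  seg 0: a=-5 b=10379/1407 c=0 d=-1937/1407
  seg 1: a=1 b=4568/1407 c=-1937/469 d=5647/5628
  seg 2: a=-1 b=-1735/1407 c=1773/938 d=-311/804
  seg 3: a=1 b=2372/1407 c=-202/469 d=-359/1407
  seg 4: a=2 b=83/1407 c=-561/469 d=187/1407
S(21/4) = 41739/30016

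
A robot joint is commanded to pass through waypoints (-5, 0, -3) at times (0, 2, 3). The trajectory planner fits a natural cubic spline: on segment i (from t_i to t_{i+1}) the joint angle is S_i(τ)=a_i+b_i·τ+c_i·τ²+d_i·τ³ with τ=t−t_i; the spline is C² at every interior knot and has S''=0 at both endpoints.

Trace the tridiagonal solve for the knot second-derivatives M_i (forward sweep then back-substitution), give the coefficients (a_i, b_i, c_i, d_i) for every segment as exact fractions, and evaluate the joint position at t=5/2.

Δ: Δ0=5/2, Δ1=-3
row 1: diag=6, rhs=-33; c'=1/6, d'=-11/2
back: M1=-11/2
M: M0=0, M1=-11/2, M2=0
seg 0: a=-5, c=M0/2=0, d=(M1−M0)/(6·2)=-11/24, b=Δ0−h0·(2M0+M1)/6=13/3
seg 1: a=0, c=M1/2=-11/4, d=(M2−M1)/(6·1)=11/12, b=Δ1−h1·(2M1+M2)/6=-7/6
t_q=5/2 → seg 1, τ=1/2; S=0+-7/6·τ+-11/4·τ²+11/12·τ³=-37/32

  seg 0: a=-5 b=13/3 c=0 d=-11/24
  seg 1: a=0 b=-7/6 c=-11/4 d=11/12
S(5/2) = -37/32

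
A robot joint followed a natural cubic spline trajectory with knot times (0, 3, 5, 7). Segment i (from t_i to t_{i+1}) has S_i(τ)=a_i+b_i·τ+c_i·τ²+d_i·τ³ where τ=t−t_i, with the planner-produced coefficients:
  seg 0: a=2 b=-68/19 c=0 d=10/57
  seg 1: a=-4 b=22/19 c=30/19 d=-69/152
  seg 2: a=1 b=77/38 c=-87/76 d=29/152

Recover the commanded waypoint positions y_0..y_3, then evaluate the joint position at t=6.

y_0=2 y_1=-4 y_2=1 y_3=2
S(6) = 315/152

y_0 = S_0(0) = a_0 = 2
y_1 = S_1(0) = a_1 = -4
y_2 = S_2(0) = a_2 = 1
y_3 = S_2(2) = 2
t_q=6 is in segment 2 (τ=1); S_2(τ)=315/152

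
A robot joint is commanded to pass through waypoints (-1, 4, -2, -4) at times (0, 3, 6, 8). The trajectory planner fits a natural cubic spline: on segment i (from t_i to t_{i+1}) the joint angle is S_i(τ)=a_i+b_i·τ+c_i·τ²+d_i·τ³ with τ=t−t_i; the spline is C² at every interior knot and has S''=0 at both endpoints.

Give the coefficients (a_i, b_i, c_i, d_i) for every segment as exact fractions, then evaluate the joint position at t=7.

  seg 0: a=-1 b=304/111 c=0 d=-119/999
  seg 1: a=4 b=-53/111 c=-119/111 d=188/999
  seg 2: a=-2 b=-203/111 c=23/37 d=-23/222
S(7) = -245/74

Δ: Δ0=5/3, Δ1=-2, Δ2=-1
row 1: diag=12, rhs=-22; c'=1/4, d'=-11/6
row 2: denom=10−3·1/4=37/4; d'=(6−3·-11/6)/(37/4)=46/37
back: M2=46/37
back: M1=-11/6−1/4·46/37=-238/111
M: M0=0, M1=-238/111, M2=46/37, M3=0
seg 0: a=-1, c=M0/2=0, d=(M1−M0)/(6·3)=-119/999, b=Δ0−h0·(2M0+M1)/6=304/111
seg 1: a=4, c=M1/2=-119/111, d=(M2−M1)/(6·3)=188/999, b=Δ1−h1·(2M1+M2)/6=-53/111
seg 2: a=-2, c=M2/2=23/37, d=(M3−M2)/(6·2)=-23/222, b=Δ2−h2·(2M2+M3)/6=-203/111
t_q=7 → seg 2, τ=1; S=-2+-203/111·τ+23/37·τ²+-23/222·τ³=-245/74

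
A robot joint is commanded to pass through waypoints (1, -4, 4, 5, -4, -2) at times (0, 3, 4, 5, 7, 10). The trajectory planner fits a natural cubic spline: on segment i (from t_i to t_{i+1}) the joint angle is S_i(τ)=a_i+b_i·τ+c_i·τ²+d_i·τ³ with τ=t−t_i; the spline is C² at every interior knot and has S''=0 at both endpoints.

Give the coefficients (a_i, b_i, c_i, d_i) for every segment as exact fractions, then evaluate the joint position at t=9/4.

  seg 0: a=1 b=-4973/828 c=0 d=3593/7452
  seg 1: a=-4 b=2903/414 c=3593/828 d=-925/276
  seg 2: a=4 b=4667/828 c=-1183/207 d=893/828
  seg 3: a=5 b=-353/138 c=-2053/828 d=1249/1656
  seg 4: a=-4 b=-709/207 c=847/414 d=-847/3726
S(9/4) = -41343/5888

Δ: Δ0=-5/3, Δ1=8, Δ2=1, Δ3=-9/2, Δ4=2/3
row 1: diag=8, rhs=58; c'=1/8, d'=29/4
row 2: denom=4−1·1/8=31/8; d'=(-42−1·29/4)/(31/8)=-394/31
row 3: denom=6−1·8/31=178/31; d'=(-33−1·-394/31)/(178/31)=-629/178
row 4: denom=10−2·31/89=828/89; d'=(31−2·-629/178)/(828/89)=847/207
back: M4=847/207
back: M3=-629/178−31/89·847/207=-2053/414
back: M2=-394/31−8/31·-2053/414=-2366/207
back: M1=29/4−1/8·-2366/207=3593/414
M: M0=0, M1=3593/414, M2=-2366/207, M3=-2053/414, M4=847/207, M5=0
seg 0: a=1, c=M0/2=0, d=(M1−M0)/(6·3)=3593/7452, b=Δ0−h0·(2M0+M1)/6=-4973/828
seg 1: a=-4, c=M1/2=3593/828, d=(M2−M1)/(6·1)=-925/276, b=Δ1−h1·(2M1+M2)/6=2903/414
seg 2: a=4, c=M2/2=-1183/207, d=(M3−M2)/(6·1)=893/828, b=Δ2−h2·(2M2+M3)/6=4667/828
seg 3: a=5, c=M3/2=-2053/828, d=(M4−M3)/(6·2)=1249/1656, b=Δ3−h3·(2M3+M4)/6=-353/138
seg 4: a=-4, c=M4/2=847/414, d=(M5−M4)/(6·3)=-847/3726, b=Δ4−h4·(2M4+M5)/6=-709/207
t_q=9/4 → seg 0, τ=9/4; S=1+-4973/828·τ+0·τ²+3593/7452·τ³=-41343/5888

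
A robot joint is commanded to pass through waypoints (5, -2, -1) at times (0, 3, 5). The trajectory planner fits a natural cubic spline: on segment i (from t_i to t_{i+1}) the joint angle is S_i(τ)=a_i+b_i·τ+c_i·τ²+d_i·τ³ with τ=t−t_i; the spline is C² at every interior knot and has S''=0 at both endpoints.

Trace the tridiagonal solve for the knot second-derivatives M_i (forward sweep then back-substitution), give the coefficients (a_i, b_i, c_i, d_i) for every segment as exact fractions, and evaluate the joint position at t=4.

  seg 0: a=5 b=-191/60 c=0 d=17/180
  seg 1: a=-2 b=-19/30 c=17/20 d=-17/120
S(4) = -77/40

Δ: Δ0=-7/3, Δ1=1/2
row 1: diag=10, rhs=17; c'=1/5, d'=17/10
back: M1=17/10
M: M0=0, M1=17/10, M2=0
seg 0: a=5, c=M0/2=0, d=(M1−M0)/(6·3)=17/180, b=Δ0−h0·(2M0+M1)/6=-191/60
seg 1: a=-2, c=M1/2=17/20, d=(M2−M1)/(6·2)=-17/120, b=Δ1−h1·(2M1+M2)/6=-19/30
t_q=4 → seg 1, τ=1; S=-2+-19/30·τ+17/20·τ²+-17/120·τ³=-77/40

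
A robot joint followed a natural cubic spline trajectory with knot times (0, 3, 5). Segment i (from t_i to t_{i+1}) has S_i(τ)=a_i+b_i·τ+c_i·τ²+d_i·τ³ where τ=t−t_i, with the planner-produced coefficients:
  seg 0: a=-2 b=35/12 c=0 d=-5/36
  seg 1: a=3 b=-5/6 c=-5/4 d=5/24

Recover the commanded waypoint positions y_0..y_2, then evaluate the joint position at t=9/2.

y_0 = S_0(0) = a_0 = -2
y_1 = S_1(0) = a_1 = 3
y_2 = S_1(2) = -2
t_q=9/2 is in segment 1 (τ=3/2); S_1(τ)=-23/64

y_0=-2 y_1=3 y_2=-2
S(9/2) = -23/64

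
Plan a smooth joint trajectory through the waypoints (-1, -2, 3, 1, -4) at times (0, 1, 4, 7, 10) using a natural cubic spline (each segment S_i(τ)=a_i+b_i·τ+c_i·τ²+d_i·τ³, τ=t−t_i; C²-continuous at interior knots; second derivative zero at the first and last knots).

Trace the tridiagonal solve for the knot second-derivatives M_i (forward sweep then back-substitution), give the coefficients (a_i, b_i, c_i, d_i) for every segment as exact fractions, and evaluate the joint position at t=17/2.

  seg 0: a=-1 b=-469/324 c=0 d=145/324
  seg 1: a=-2 b=-17/162 c=145/108 d=-731/2916
  seg 2: a=3 b=383/324 c=-74/81 d=289/2916
  seg 3: a=1 b=-263/162 c=-7/324 d=7/2916
S(17/2) = -425/288

Δ: Δ0=-1, Δ1=5/3, Δ2=-2/3, Δ3=-5/3
row 1: diag=8, rhs=16; c'=3/8, d'=2
row 2: denom=12−3·3/8=87/8; d'=(-14−3·2)/(87/8)=-160/87
row 3: denom=12−3·8/29=324/29; d'=(-6−3·-160/87)/(324/29)=-7/162
back: M3=-7/162
back: M2=-160/87−8/29·-7/162=-148/81
back: M1=2−3/8·-148/81=145/54
M: M0=0, M1=145/54, M2=-148/81, M3=-7/162, M4=0
seg 0: a=-1, c=M0/2=0, d=(M1−M0)/(6·1)=145/324, b=Δ0−h0·(2M0+M1)/6=-469/324
seg 1: a=-2, c=M1/2=145/108, d=(M2−M1)/(6·3)=-731/2916, b=Δ1−h1·(2M1+M2)/6=-17/162
seg 2: a=3, c=M2/2=-74/81, d=(M3−M2)/(6·3)=289/2916, b=Δ2−h2·(2M2+M3)/6=383/324
seg 3: a=1, c=M3/2=-7/324, d=(M4−M3)/(6·3)=7/2916, b=Δ3−h3·(2M3+M4)/6=-263/162
t_q=17/2 → seg 3, τ=3/2; S=1+-263/162·τ+-7/324·τ²+7/2916·τ³=-425/288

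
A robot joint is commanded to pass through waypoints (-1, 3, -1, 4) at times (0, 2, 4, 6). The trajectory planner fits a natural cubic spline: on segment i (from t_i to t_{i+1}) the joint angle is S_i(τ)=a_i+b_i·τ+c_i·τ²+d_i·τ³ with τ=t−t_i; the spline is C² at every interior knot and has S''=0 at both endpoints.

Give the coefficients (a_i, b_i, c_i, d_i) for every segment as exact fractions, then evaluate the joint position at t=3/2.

Δ: Δ0=2, Δ1=-2, Δ2=5/2
row 1: diag=8, rhs=-24; c'=1/4, d'=-3
row 2: denom=8−2·1/4=15/2; d'=(27−2·-3)/(15/2)=22/5
back: M2=22/5
back: M1=-3−1/4·22/5=-41/10
M: M0=0, M1=-41/10, M2=22/5, M3=0
seg 0: a=-1, c=M0/2=0, d=(M1−M0)/(6·2)=-41/120, b=Δ0−h0·(2M0+M1)/6=101/30
seg 1: a=3, c=M1/2=-41/20, d=(M2−M1)/(6·2)=17/24, b=Δ1−h1·(2M1+M2)/6=-11/15
seg 2: a=-1, c=M2/2=11/5, d=(M3−M2)/(6·2)=-11/30, b=Δ2−h2·(2M2+M3)/6=-13/30
t_q=3/2 → seg 0, τ=3/2; S=-1+101/30·τ+0·τ²+-41/120·τ³=927/320

  seg 0: a=-1 b=101/30 c=0 d=-41/120
  seg 1: a=3 b=-11/15 c=-41/20 d=17/24
  seg 2: a=-1 b=-13/30 c=11/5 d=-11/30
S(3/2) = 927/320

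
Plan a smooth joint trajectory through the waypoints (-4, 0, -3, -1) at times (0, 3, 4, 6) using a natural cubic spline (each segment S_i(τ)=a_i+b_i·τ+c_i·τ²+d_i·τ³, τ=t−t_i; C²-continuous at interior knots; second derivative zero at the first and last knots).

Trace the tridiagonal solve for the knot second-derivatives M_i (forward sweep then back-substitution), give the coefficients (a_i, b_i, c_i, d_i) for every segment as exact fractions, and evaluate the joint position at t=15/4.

  seg 0: a=-4 b=458/141 c=0 d=-10/47
  seg 1: a=0 b=-352/141 c=-90/47 d=199/141
  seg 2: a=-3 b=-295/141 c=109/47 d=-109/282
S(15/4) = -7081/3008

Δ: Δ0=4/3, Δ1=-3, Δ2=1
row 1: diag=8, rhs=-26; c'=1/8, d'=-13/4
row 2: denom=6−1·1/8=47/8; d'=(24−1·-13/4)/(47/8)=218/47
back: M2=218/47
back: M1=-13/4−1/8·218/47=-180/47
M: M0=0, M1=-180/47, M2=218/47, M3=0
seg 0: a=-4, c=M0/2=0, d=(M1−M0)/(6·3)=-10/47, b=Δ0−h0·(2M0+M1)/6=458/141
seg 1: a=0, c=M1/2=-90/47, d=(M2−M1)/(6·1)=199/141, b=Δ1−h1·(2M1+M2)/6=-352/141
seg 2: a=-3, c=M2/2=109/47, d=(M3−M2)/(6·2)=-109/282, b=Δ2−h2·(2M2+M3)/6=-295/141
t_q=15/4 → seg 1, τ=3/4; S=0+-352/141·τ+-90/47·τ²+199/141·τ³=-7081/3008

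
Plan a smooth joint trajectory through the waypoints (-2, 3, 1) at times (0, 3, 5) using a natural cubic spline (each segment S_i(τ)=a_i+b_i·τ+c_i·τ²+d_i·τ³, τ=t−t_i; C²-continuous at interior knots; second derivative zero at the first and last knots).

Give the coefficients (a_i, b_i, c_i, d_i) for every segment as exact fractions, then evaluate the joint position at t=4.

Δ: Δ0=5/3, Δ1=-1
row 1: diag=10, rhs=-16; c'=1/5, d'=-8/5
back: M1=-8/5
M: M0=0, M1=-8/5, M2=0
seg 0: a=-2, c=M0/2=0, d=(M1−M0)/(6·3)=-4/45, b=Δ0−h0·(2M0+M1)/6=37/15
seg 1: a=3, c=M1/2=-4/5, d=(M2−M1)/(6·2)=2/15, b=Δ1−h1·(2M1+M2)/6=1/15
t_q=4 → seg 1, τ=1; S=3+1/15·τ+-4/5·τ²+2/15·τ³=12/5

  seg 0: a=-2 b=37/15 c=0 d=-4/45
  seg 1: a=3 b=1/15 c=-4/5 d=2/15
S(4) = 12/5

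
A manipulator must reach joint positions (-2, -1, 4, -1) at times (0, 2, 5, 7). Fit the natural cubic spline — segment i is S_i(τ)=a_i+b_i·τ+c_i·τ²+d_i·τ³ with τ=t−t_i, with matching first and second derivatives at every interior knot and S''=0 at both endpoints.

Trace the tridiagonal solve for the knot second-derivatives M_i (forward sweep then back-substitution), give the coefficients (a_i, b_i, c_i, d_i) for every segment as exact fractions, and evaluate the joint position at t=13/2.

  seg 0: a=-2 b=-17/546 c=0 d=145/1092
  seg 1: a=-1 b=853/546 c=145/182 d=-16/63
  seg 2: a=4 b=-281/546 c=-271/182 d=271/1092
S(13/2) = 2083/2912

Δ: Δ0=1/2, Δ1=5/3, Δ2=-5/2
row 1: diag=10, rhs=7; c'=3/10, d'=7/10
row 2: denom=10−3·3/10=91/10; d'=(-25−3·7/10)/(91/10)=-271/91
back: M2=-271/91
back: M1=7/10−3/10·-271/91=145/91
M: M0=0, M1=145/91, M2=-271/91, M3=0
seg 0: a=-2, c=M0/2=0, d=(M1−M0)/(6·2)=145/1092, b=Δ0−h0·(2M0+M1)/6=-17/546
seg 1: a=-1, c=M1/2=145/182, d=(M2−M1)/(6·3)=-16/63, b=Δ1−h1·(2M1+M2)/6=853/546
seg 2: a=4, c=M2/2=-271/182, d=(M3−M2)/(6·2)=271/1092, b=Δ2−h2·(2M2+M3)/6=-281/546
t_q=13/2 → seg 2, τ=3/2; S=4+-281/546·τ+-271/182·τ²+271/1092·τ³=2083/2912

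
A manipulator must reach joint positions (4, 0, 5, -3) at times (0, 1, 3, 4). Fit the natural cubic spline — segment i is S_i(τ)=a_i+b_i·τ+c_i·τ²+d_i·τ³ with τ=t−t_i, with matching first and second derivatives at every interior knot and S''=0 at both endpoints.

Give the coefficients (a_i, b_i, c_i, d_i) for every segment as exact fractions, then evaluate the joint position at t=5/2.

Δ: Δ0=-4, Δ1=5/2, Δ2=-8
row 1: diag=6, rhs=39; c'=1/3, d'=13/2
row 2: denom=6−2·1/3=16/3; d'=(-63−2·13/2)/(16/3)=-57/4
back: M2=-57/4
back: M1=13/2−1/3·-57/4=45/4
M: M0=0, M1=45/4, M2=-57/4, M3=0
seg 0: a=4, c=M0/2=0, d=(M1−M0)/(6·1)=15/8, b=Δ0−h0·(2M0+M1)/6=-47/8
seg 1: a=0, c=M1/2=45/8, d=(M2−M1)/(6·2)=-17/8, b=Δ1−h1·(2M1+M2)/6=-1/4
seg 2: a=5, c=M2/2=-57/8, d=(M3−M2)/(6·1)=19/8, b=Δ2−h2·(2M2+M3)/6=-13/4
t_q=5/2 → seg 1, τ=3/2; S=0+-1/4·τ+45/8·τ²+-17/8·τ³=327/64

  seg 0: a=4 b=-47/8 c=0 d=15/8
  seg 1: a=0 b=-1/4 c=45/8 d=-17/8
  seg 2: a=5 b=-13/4 c=-57/8 d=19/8
S(5/2) = 327/64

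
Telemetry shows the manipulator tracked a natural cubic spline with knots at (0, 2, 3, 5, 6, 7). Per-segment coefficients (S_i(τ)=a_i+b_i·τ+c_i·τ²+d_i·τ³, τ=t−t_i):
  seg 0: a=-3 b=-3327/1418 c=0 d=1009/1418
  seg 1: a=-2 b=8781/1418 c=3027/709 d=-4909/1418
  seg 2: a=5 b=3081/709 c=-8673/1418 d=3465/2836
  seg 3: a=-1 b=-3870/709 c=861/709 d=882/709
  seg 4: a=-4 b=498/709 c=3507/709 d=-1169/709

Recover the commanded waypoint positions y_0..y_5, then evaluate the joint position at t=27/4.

y_0=-3 y_1=-2 y_2=5 y_3=-1 y_4=-4 y_5=0
S(27/4) = -62911/45376

y_0 = S_0(0) = a_0 = -3
y_1 = S_1(0) = a_1 = -2
y_2 = S_2(0) = a_2 = 5
y_3 = S_3(0) = a_3 = -1
y_4 = S_4(0) = a_4 = -4
y_5 = S_4(1) = 0
t_q=27/4 is in segment 4 (τ=3/4); S_4(τ)=-62911/45376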